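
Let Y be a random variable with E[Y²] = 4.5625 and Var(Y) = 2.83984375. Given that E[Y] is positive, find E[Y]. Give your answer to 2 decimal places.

(E[Y])² = E[Y²] − Var(Y) = 4.5625 − 2.83984375 = 1.72265625
E[Y] = √1.72265625 = 1.3125

1.31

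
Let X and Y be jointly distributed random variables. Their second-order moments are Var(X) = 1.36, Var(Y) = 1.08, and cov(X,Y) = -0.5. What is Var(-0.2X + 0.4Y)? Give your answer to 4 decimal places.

Var(-0.2X + 0.4Y) = (-0.2)²·Var(X) + (0.4)²·Var(Y) + 2·(-0.2)·(0.4)·cov(X,Y)
= 0.04·1.36 + 0.16·1.08 + -0.16·-0.5 = 0.3072

0.3072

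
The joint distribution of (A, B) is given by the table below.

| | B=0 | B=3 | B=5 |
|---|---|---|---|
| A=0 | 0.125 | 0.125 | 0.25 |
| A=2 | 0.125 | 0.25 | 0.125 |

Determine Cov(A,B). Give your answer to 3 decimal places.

-0.250

E[A] = 1,  E[B] = 3
E[AB] = 2.75
Cov(A,B) = E[AB] − E[A]E[B] = 2.75 − (1)(3) = -0.25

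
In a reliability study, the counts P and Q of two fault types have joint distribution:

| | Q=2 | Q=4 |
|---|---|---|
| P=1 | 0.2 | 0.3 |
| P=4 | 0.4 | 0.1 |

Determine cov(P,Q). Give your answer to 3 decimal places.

-0.600

E[P] = 2.5,  E[Q] = 2.8
E[PQ] = 6.4
cov(P,Q) = E[PQ] − E[P]E[Q] = 6.4 − (2.5)(2.8) = -0.6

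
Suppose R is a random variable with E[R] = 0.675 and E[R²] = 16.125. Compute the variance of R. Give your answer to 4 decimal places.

15.6694

var(R) = 16.125 − (0.675)² = 15.669375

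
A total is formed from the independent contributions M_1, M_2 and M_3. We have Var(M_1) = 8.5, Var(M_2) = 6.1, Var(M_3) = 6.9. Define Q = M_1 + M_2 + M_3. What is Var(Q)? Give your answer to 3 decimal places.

By independence, Var(Q) = (1)²Var(M_1) + (1)²Var(M_2) + (1)²Var(M_3)
= (1)²·8.5 + (1)²·6.1 + (1)²·6.9 = 21.5

21.500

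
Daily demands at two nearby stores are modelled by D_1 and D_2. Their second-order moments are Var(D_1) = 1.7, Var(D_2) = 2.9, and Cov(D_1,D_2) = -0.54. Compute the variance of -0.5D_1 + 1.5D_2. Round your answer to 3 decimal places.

Var(-0.5D_1 + 1.5D_2) = (-0.5)²·Var(D_1) + (1.5)²·Var(D_2) + 2·(-0.5)·(1.5)·Cov(D_1,D_2)
= 0.25·1.7 + 2.25·2.9 + -1.5·-0.54 = 7.76

7.760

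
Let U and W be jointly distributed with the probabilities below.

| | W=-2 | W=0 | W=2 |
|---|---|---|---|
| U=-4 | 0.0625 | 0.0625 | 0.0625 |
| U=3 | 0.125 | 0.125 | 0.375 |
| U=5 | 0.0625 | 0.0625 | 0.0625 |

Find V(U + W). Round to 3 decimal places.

E[U] = 2.0625,  E[W] = 0.5,  E[UW] = 1.5
V(U) = 13.3125 − (2.0625)² = 9.05859375;  V(W) = 3 − (0.5)² = 2.75
Cov(U,W) = 1.5 − (2.0625)(0.5) = 0.46875
V(U + W) = (1)²·9.05859375 + (1)²·2.75 + 2·(1)·(1)·0.46875 = 12.74609375

12.746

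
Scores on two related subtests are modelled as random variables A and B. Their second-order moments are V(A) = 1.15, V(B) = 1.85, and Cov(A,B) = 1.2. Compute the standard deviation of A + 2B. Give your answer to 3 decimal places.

V(A + 2B) = (1)²·V(A) + (2)²·V(B) + 2·(1)·(2)·Cov(A,B)
= 1·1.15 + 4·1.85 + 4·1.2 = 13.35
SD(A + 2B) = √13.35 ≈ 3.654

3.654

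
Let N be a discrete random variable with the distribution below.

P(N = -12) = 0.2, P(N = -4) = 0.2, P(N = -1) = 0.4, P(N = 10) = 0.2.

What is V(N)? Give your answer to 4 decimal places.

49.8400

E[N] = (-12)(0.2) + (-4)(0.2) + (-1)(0.4) + (10)(0.2) = -1.6
E[N²] = (-12)²(0.2) + (-4)²(0.2) + (-1)²(0.4) + (10)²(0.2) = 52.4
V(N) = E[N²] − (E[N])² = 52.4 − (-1.6)² = 49.84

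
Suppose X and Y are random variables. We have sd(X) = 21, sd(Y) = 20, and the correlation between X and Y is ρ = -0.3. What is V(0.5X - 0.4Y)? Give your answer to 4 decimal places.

224.6500

V(X) = (21)² = 441;  V(Y) = (20)² = 400
cov(X,Y) = ρ·sd(X)·sd(Y) = -0.3·21·20 = -126
V(0.5X - 0.4Y) = (0.5)²·V(X) + (-0.4)²·V(Y) + 2·(0.5)·(-0.4)·cov(X,Y)
= 0.25·441 + 0.16·400 + -0.4·-126 = 224.65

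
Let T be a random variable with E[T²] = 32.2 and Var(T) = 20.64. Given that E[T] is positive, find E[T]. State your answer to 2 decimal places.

(E[T])² = E[T²] − Var(T) = 32.2 − 20.64 = 11.56
E[T] = √11.56 = 3.4

3.40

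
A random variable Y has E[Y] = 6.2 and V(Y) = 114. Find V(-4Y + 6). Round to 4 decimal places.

1824.0000

V(-4Y + 6) = (-4)²·V(Y) = 16·114 = 1824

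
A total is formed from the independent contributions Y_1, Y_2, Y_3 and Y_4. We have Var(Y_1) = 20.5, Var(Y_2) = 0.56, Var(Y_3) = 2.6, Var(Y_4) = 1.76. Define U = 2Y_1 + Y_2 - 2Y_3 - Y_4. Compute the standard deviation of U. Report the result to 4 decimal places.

By independence, Var(U) = (2)²Var(Y_1) + (1)²Var(Y_2) + (-2)²Var(Y_3) + (-1)²Var(Y_4)
= (2)²·20.5 + (1)²·0.56 + (-2)²·2.6 + (-1)²·1.76 = 94.72
SD(U) = √94.72 ≈ 9.7324

9.7324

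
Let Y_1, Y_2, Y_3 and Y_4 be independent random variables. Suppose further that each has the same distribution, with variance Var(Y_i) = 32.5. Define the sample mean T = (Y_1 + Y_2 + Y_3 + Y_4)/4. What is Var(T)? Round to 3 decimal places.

8.125

By independence, Var(T) = (0.25)²Var(Y_1) + (0.25)²Var(Y_2) + (0.25)²Var(Y_3) + (0.25)²Var(Y_4)
= (0.25)²·32.5 + (0.25)²·32.5 + (0.25)²·32.5 + (0.25)²·32.5 = 8.125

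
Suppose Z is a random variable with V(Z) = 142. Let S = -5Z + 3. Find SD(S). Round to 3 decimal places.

59.582

V(-5Z + 3) = (-5)²·142 = 3550
SD(S) = √3550 ≈ 59.582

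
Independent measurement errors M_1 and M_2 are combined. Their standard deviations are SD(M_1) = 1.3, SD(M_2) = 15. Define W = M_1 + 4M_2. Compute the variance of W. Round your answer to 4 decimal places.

var(M_1) = 1.69, var(M_2) = 225
By independence, var(W) = (1)²var(M_1) + (4)²var(M_2)
= (1)²·1.69 + (4)²·225 = 3601.69

3601.6900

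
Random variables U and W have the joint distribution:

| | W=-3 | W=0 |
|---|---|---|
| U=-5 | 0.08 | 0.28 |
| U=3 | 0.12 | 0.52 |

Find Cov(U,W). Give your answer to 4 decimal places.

0.1920

E[U] = 0.12,  E[W] = -0.6
E[UW] = 0.12
Cov(U,W) = E[UW] − E[U]E[W] = 0.12 − (0.12)(-0.6) = 0.192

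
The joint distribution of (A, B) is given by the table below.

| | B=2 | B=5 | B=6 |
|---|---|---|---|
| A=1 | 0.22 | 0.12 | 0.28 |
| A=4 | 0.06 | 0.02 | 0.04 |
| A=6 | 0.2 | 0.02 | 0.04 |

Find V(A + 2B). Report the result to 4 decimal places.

13.1700

E[A] = 2.66,  E[B] = 3.92,  E[AB] = 9
V(A) = 11.9 − (2.66)² = 4.8244;  V(B) = 18.88 − (3.92)² = 3.5136
Cov(A,B) = 9 − (2.66)(3.92) = -1.4272
V(A + 2B) = (1)²·4.8244 + (2)²·3.5136 + 2·(1)·(2)·-1.4272 = 13.17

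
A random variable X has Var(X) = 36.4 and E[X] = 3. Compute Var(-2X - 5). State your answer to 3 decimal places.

Var(-2X - 5) = (-2)²·Var(X) = 4·36.4 = 145.6

145.600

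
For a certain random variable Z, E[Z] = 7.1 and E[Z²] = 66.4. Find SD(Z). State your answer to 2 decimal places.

4.00

var(Z) = 66.4 − (7.1)² = 15.99
SD(Z) = √15.99 ≈ 4.00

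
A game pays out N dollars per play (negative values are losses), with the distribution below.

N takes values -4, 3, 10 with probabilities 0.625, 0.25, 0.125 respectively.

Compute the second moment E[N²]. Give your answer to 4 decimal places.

E[N²] = (-4)²(0.625) + (3)²(0.25) + (10)²(0.125) = 24.75

24.7500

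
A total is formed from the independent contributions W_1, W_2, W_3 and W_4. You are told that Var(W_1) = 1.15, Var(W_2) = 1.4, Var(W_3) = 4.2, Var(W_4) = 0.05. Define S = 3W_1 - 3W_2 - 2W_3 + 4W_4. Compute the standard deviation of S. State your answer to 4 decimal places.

6.3679

By independence, Var(S) = (3)²Var(W_1) + (-3)²Var(W_2) + (-2)²Var(W_3) + (4)²Var(W_4)
= (3)²·1.15 + (-3)²·1.4 + (-2)²·4.2 + (4)²·0.05 = 40.55
SD(S) = √40.55 ≈ 6.3679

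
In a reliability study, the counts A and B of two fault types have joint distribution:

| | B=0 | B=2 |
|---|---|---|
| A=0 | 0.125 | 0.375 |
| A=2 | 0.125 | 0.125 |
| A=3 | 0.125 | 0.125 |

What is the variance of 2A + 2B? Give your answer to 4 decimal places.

E[A] = 1.25,  E[B] = 1.25,  E[AB] = 1.25
var(A) = 3.25 − (1.25)² = 1.6875;  var(B) = 2.5 − (1.25)² = 0.9375
Cov(A,B) = 1.25 − (1.25)(1.25) = -0.3125
var(2A + 2B) = (2)²·1.6875 + (2)²·0.9375 + 2·(2)·(2)·-0.3125 = 8

8.0000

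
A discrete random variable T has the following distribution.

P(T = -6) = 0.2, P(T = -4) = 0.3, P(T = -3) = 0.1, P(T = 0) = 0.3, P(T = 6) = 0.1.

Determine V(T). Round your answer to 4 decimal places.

E[T] = (-6)(0.2) + (-4)(0.3) + (-3)(0.1) + (0)(0.3) + (6)(0.1) = -2.1
E[T²] = (-6)²(0.2) + (-4)²(0.3) + (-3)²(0.1) + (0)²(0.3) + (6)²(0.1) = 16.5
V(T) = E[T²] − (E[T])² = 16.5 − (-2.1)² = 12.09

12.0900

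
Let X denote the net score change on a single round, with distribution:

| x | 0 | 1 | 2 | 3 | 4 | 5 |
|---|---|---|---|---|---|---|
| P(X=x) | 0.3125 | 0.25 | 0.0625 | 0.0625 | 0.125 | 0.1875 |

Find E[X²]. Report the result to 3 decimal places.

7.750

E[X²] = (0)²(0.3125) + (1)²(0.25) + (2)²(0.0625) + (3)²(0.0625) + (4)²(0.125) + (5)²(0.1875) = 7.75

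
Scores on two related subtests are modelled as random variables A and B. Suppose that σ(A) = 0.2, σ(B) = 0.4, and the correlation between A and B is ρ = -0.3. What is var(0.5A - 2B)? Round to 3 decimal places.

var(A) = (0.2)² = 0.04;  var(B) = (0.4)² = 0.16
cov(A,B) = ρ·σ(A)·σ(B) = -0.3·0.2·0.4 = -0.024
var(0.5A - 2B) = (0.5)²·var(A) + (-2)²·var(B) + 2·(0.5)·(-2)·cov(A,B)
= 0.25·0.04 + 4·0.16 + -2·-0.024 = 0.698

0.698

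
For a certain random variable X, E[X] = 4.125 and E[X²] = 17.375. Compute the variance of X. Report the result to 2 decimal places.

0.36

V(X) = 17.375 − (4.125)² = 0.359375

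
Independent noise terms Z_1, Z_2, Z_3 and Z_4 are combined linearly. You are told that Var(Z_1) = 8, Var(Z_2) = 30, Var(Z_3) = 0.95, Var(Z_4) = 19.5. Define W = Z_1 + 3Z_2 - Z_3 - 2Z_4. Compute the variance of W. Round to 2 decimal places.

356.95

By independence, Var(W) = (1)²Var(Z_1) + (3)²Var(Z_2) + (-1)²Var(Z_3) + (-2)²Var(Z_4)
= (1)²·8 + (3)²·30 + (-1)²·0.95 + (-2)²·19.5 = 356.95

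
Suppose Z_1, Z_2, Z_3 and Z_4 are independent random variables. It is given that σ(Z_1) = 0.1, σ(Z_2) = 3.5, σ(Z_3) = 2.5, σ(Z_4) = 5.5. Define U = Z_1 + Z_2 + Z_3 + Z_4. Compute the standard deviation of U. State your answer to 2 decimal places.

Var(Z_1) = 0.01, Var(Z_2) = 12.25, Var(Z_3) = 6.25, Var(Z_4) = 30.25
By independence, Var(U) = (1)²Var(Z_1) + (1)²Var(Z_2) + (1)²Var(Z_3) + (1)²Var(Z_4)
= (1)²·0.01 + (1)²·12.25 + (1)²·6.25 + (1)²·30.25 = 48.76
σ(U) = √48.76 ≈ 6.98

6.98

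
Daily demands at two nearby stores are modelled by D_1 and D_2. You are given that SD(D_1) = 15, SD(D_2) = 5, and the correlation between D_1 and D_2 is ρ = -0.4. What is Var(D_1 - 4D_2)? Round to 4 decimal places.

865.0000

Var(D_1) = (15)² = 225;  Var(D_2) = (5)² = 25
cov(D_1,D_2) = ρ·SD(D_1)·SD(D_2) = -0.4·15·5 = -30
Var(D_1 - 4D_2) = (1)²·Var(D_1) + (-4)²·Var(D_2) + 2·(1)·(-4)·cov(D_1,D_2)
= 1·225 + 16·25 + -8·-30 = 865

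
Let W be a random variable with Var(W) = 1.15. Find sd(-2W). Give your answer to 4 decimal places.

2.1448

Var(-2W) = (-2)²·1.15 = 4.6
sd(-2W) = √4.6 ≈ 2.1448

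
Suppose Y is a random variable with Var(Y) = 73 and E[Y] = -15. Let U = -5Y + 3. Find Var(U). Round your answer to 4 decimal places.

1825.0000

Var(-5Y + 3) = (-5)²·Var(Y) = 25·73 = 1825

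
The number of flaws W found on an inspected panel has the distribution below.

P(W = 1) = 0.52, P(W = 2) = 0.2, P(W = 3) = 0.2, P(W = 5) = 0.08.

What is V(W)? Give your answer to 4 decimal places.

1.4336

E[W] = (1)(0.52) + (2)(0.2) + (3)(0.2) + (5)(0.08) = 1.92
E[W²] = (1)²(0.52) + (2)²(0.2) + (3)²(0.2) + (5)²(0.08) = 5.12
V(W) = E[W²] − (E[W])² = 5.12 − (1.92)² = 1.4336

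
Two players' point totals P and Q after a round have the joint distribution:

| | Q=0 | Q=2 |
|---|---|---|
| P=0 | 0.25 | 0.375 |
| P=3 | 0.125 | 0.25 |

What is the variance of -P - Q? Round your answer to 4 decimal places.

E[P] = 1.125,  E[Q] = 1.25,  E[PQ] = 1.5
Var(P) = 3.375 − (1.125)² = 2.109375;  Var(Q) = 2.5 − (1.25)² = 0.9375
Cov(P,Q) = 1.5 − (1.125)(1.25) = 0.09375
Var(-P - Q) = (-1)²·2.109375 + (-1)²·0.9375 + 2·(-1)·(-1)·0.09375 = 3.234375

3.2344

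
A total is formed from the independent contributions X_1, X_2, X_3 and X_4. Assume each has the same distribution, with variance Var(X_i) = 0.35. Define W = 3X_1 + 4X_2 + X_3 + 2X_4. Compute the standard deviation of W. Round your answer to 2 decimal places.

3.24

By independence, Var(W) = (3)²Var(X_1) + (4)²Var(X_2) + (1)²Var(X_3) + (2)²Var(X_4)
= (3)²·0.35 + (4)²·0.35 + (1)²·0.35 + (2)²·0.35 = 10.5
sd(W) = √10.5 ≈ 3.24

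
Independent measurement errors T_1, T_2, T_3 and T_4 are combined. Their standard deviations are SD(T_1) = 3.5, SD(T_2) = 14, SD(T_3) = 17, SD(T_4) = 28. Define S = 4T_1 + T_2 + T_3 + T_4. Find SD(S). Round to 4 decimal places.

38.2753

Var(T_1) = 12.25, Var(T_2) = 196, Var(T_3) = 289, Var(T_4) = 784
By independence, Var(S) = (4)²Var(T_1) + (1)²Var(T_2) + (1)²Var(T_3) + (1)²Var(T_4)
= (4)²·12.25 + (1)²·196 + (1)²·289 + (1)²·784 = 1465
SD(S) = √1465 ≈ 38.2753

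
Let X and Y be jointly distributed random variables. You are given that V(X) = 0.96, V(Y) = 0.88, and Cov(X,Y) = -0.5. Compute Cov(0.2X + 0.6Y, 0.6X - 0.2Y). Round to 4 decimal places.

Cov(0.2X + 0.6Y, 0.6X - 0.2Y) = (0.2)(0.6)V(X) + (0.6)(-0.2)V(Y) + [(0.2)(-0.2) + (0.6)(0.6)]Cov(X,Y)
= 0.12·0.96 + -0.12·0.88 + 0.32·-0.5 = -0.1504

-0.1504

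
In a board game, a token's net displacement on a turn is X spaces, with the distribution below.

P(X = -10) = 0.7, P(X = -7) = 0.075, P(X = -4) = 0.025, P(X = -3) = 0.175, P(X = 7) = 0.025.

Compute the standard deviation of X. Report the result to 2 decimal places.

E[X] = (-10)(0.7) + (-7)(0.075) + (-4)(0.025) + (-3)(0.175) + (7)(0.025) = -7.975
E[X²] = (-10)²(0.7) + (-7)²(0.075) + (-4)²(0.025) + (-3)²(0.175) + (7)²(0.025) = 76.875
V(X) = E[X²] − (E[X])² = 76.875 − (-7.975)² = 13.274375
SD(X) = √13.274375 ≈ 3.64

3.64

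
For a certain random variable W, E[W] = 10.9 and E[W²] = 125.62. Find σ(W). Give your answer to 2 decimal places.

Var(W) = 125.62 − (10.9)² = 6.81
σ(W) = √6.81 ≈ 2.61

2.61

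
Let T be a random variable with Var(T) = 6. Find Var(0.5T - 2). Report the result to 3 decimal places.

1.500

Var(0.5T - 2) = (0.5)²·Var(T) = 0.25·6 = 1.5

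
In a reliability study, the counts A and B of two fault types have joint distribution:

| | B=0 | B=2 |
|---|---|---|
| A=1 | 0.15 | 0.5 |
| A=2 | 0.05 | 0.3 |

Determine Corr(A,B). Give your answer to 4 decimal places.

E[A] = 1.35,  E[B] = 1.6
E[AB] = 2.2
cov(A,B) = E[AB] − E[A]E[B] = 2.2 − (1.35)(1.6) = 0.04
var(A) = 0.2275,  var(B) = 0.64
ρ = 0.04 / √(0.2275·0.64) ≈ 0.1048

0.1048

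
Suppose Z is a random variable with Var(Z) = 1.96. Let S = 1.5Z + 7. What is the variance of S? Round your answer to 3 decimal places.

4.410

Var(1.5Z + 7) = (1.5)²·Var(Z) = 2.25·1.96 = 4.41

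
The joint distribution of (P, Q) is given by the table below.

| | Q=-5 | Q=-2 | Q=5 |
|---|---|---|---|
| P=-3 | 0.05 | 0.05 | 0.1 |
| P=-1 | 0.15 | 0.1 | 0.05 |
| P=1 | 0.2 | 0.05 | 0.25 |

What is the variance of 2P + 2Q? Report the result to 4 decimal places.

E[P] = -0.4,  E[Q] = -0.4,  E[PQ] = 0.4
V(P) = 2.6 − (-0.4)² = 2.44;  V(Q) = 20.8 − (-0.4)² = 20.64
Cov(P,Q) = 0.4 − (-0.4)(-0.4) = 0.24
V(2P + 2Q) = (2)²·2.44 + (2)²·20.64 + 2·(2)·(2)·0.24 = 94.24

94.2400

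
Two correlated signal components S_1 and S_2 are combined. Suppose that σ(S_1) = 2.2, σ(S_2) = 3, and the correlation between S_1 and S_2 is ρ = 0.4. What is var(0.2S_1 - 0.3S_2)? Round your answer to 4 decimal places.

0.6868

var(S_1) = (2.2)² = 4.84;  var(S_2) = (3)² = 9
cov(S_1,S_2) = ρ·σ(S_1)·σ(S_2) = 0.4·2.2·3 = 2.64
var(0.2S_1 - 0.3S_2) = (0.2)²·var(S_1) + (-0.3)²·var(S_2) + 2·(0.2)·(-0.3)·cov(S_1,S_2)
= 0.04·4.84 + 0.09·9 + -0.12·2.64 = 0.6868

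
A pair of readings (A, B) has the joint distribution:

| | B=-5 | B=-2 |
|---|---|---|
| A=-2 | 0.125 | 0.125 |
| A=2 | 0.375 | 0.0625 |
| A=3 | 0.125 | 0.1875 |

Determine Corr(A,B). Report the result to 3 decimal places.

-0.058

E[A] = 1.3125,  E[B] = -3.875
E[AB] = -5.25
Cov(A,B) = E[AB] − E[A]E[B] = -5.25 − (1.3125)(-3.875) = -0.1640625
Var(A) = 3.83984375,  Var(B) = 2.109375
ρ = -0.1640625 / √(3.83984375·2.109375) ≈ -0.058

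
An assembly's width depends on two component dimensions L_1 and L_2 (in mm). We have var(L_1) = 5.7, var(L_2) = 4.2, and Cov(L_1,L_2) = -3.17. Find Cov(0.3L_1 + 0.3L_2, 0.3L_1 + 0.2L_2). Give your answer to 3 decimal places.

0.290

Cov(0.3L_1 + 0.3L_2, 0.3L_1 + 0.2L_2) = (0.3)(0.3)var(L_1) + (0.3)(0.2)var(L_2) + [(0.3)(0.2) + (0.3)(0.3)]Cov(L_1,L_2)
= 0.09·5.7 + 0.06·4.2 + 0.15·-3.17 = 0.2895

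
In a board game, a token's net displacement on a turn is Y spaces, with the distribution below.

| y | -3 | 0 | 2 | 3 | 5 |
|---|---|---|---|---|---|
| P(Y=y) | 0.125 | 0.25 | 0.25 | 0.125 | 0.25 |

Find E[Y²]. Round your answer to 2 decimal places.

E[Y²] = (-3)²(0.125) + (0)²(0.25) + (2)²(0.25) + (3)²(0.125) + (5)²(0.25) = 9.5

9.50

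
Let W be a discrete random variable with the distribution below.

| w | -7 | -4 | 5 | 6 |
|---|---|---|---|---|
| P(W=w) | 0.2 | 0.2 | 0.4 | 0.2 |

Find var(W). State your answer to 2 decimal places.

E[W] = (-7)(0.2) + (-4)(0.2) + (5)(0.4) + (6)(0.2) = 1
E[W²] = (-7)²(0.2) + (-4)²(0.2) + (5)²(0.4) + (6)²(0.2) = 30.2
var(W) = E[W²] − (E[W])² = 30.2 − (1)² = 29.2

29.20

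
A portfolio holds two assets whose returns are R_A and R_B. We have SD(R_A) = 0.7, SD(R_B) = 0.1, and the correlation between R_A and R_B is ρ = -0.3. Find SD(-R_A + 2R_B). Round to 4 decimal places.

0.7836

Var(R_A) = (0.7)² = 0.49;  Var(R_B) = (0.1)² = 0.01
cov(R_A,R_B) = ρ·SD(R_A)·SD(R_B) = -0.3·0.7·0.1 = -0.021
Var(-R_A + 2R_B) = (-1)²·Var(R_A) + (2)²·Var(R_B) + 2·(-1)·(2)·cov(R_A,R_B)
= 1·0.49 + 4·0.01 + -4·-0.021 = 0.614
SD(-R_A + 2R_B) = √0.614 ≈ 0.7836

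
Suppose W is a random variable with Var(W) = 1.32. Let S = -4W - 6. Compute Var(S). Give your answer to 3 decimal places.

21.120

Var(-4W - 6) = (-4)²·Var(W) = 16·1.32 = 21.12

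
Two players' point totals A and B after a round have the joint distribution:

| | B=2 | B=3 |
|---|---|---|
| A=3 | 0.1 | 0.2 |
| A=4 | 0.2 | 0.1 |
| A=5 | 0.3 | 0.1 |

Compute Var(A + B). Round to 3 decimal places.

E[A] = 4.1,  E[B] = 2.4,  E[AB] = 9.7
Var(A) = 17.5 − (4.1)² = 0.69;  Var(B) = 6 − (2.4)² = 0.24
cov(A,B) = 9.7 − (4.1)(2.4) = -0.14
Var(A + B) = (1)²·0.69 + (1)²·0.24 + 2·(1)·(1)·-0.14 = 0.65

0.650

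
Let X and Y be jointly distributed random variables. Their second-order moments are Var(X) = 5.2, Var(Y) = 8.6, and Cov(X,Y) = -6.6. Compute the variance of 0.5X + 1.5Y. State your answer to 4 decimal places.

10.7500

Var(0.5X + 1.5Y) = (0.5)²·Var(X) + (1.5)²·Var(Y) + 2·(0.5)·(1.5)·Cov(X,Y)
= 0.25·5.2 + 2.25·8.6 + 1.5·-6.6 = 10.75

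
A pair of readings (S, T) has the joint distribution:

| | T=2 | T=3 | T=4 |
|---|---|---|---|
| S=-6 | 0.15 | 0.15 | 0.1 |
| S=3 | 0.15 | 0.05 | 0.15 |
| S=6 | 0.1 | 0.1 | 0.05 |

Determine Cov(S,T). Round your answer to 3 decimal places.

0.015

E[S] = 0.15,  E[T] = 2.9
E[ST] = 0.45
Cov(S,T) = E[ST] − E[S]E[T] = 0.45 − (0.15)(2.9) = 0.015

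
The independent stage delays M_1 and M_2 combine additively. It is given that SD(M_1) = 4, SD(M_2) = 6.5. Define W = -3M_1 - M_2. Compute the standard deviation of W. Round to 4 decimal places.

13.6473

V(M_1) = 16, V(M_2) = 42.25
By independence, V(W) = (-3)²V(M_1) + (-1)²V(M_2)
= (-3)²·16 + (-1)²·42.25 = 186.25
SD(W) = √186.25 ≈ 13.6473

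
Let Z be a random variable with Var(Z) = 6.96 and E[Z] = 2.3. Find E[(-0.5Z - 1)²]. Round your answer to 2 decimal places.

6.36

E[-0.5Z - 1] = -0.5·2.3 − 1 = -2.15
Var(-0.5Z - 1) = (-0.5)²·6.96 = 1.74
E[(-0.5Z - 1)²] = Var((-0.5Z - 1)) + (E[(-0.5Z - 1)])² = 1.74 + (-2.15)² = 6.3625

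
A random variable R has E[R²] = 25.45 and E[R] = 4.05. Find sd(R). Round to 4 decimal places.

3.0079

Var(R) = 25.45 − (4.05)² = 9.0475
sd(R) = √9.0475 ≈ 3.0079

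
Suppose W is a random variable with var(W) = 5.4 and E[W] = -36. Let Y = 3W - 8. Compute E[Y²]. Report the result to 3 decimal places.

13504.600

E[3W - 8] = 3·-36 − 8 = -116
var(3W - 8) = (3)²·5.4 = 48.6
E[Y²] = var(Y) + (E[Y])² = 48.6 + (-116)² = 13504.6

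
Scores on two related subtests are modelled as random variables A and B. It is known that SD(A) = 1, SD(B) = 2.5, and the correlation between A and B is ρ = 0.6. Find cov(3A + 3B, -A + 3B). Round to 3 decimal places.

62.250

Var(A) = (1)² = 1;  Var(B) = (2.5)² = 6.25
cov(A,B) = ρ·SD(A)·SD(B) = 0.6·1·2.5 = 1.5
cov(3A + 3B, -A + 3B) = (3)(-1)Var(A) + (3)(3)Var(B) + [(3)(3) + (3)(-1)]cov(A,B)
= -3·1 + 9·6.25 + 6·1.5 = 62.25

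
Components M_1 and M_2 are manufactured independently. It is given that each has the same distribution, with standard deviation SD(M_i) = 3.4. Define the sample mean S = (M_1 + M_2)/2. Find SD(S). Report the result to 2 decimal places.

2.40

var(M_i) = (3.4)² = 11.56
By independence, var(S) = (0.5)²var(M_1) + (0.5)²var(M_2)
= (0.5)²·11.56 + (0.5)²·11.56 = 5.78
SD(S) = √5.78 ≈ 2.40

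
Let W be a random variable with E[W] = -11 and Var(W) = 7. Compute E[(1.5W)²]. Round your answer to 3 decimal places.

E[1.5W] = 1.5·-11 = -16.5
Var(1.5W) = (1.5)²·7 = 15.75
E[(1.5W)²] = Var((1.5W)) + (E[(1.5W)])² = 15.75 + (-16.5)² = 288

288.000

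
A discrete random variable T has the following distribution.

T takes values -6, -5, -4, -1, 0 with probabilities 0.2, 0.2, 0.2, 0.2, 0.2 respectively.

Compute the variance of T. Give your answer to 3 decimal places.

5.360

E[T] = (-6)(0.2) + (-5)(0.2) + (-4)(0.2) + (-1)(0.2) + (0)(0.2) = -3.2
E[T²] = (-6)²(0.2) + (-5)²(0.2) + (-4)²(0.2) + (-1)²(0.2) + (0)²(0.2) = 15.6
Var(T) = E[T²] − (E[T])² = 15.6 − (-3.2)² = 5.36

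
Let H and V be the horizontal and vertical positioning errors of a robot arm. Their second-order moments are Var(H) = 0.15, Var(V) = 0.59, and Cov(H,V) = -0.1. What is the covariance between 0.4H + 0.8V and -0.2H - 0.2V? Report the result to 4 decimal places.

-0.0824

Cov(0.4H + 0.8V, -0.2H - 0.2V) = (0.4)(-0.2)Var(H) + (0.8)(-0.2)Var(V) + [(0.4)(-0.2) + (0.8)(-0.2)]Cov(H,V)
= -0.08·0.15 + -0.16·0.59 + -0.24·-0.1 = -0.0824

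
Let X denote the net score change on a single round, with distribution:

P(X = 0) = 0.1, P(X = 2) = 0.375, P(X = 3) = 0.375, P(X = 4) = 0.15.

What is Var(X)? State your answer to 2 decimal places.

E[X] = (0)(0.1) + (2)(0.375) + (3)(0.375) + (4)(0.15) = 2.475
E[X²] = (0)²(0.1) + (2)²(0.375) + (3)²(0.375) + (4)²(0.15) = 7.275
Var(X) = E[X²] − (E[X])² = 7.275 − (2.475)² = 1.149375

1.15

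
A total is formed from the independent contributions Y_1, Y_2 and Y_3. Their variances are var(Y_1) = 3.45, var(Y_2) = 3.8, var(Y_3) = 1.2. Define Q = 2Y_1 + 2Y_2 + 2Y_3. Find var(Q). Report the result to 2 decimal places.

33.80

By independence, var(Q) = (2)²var(Y_1) + (2)²var(Y_2) + (2)²var(Y_3)
= (2)²·3.45 + (2)²·3.8 + (2)²·1.2 = 33.8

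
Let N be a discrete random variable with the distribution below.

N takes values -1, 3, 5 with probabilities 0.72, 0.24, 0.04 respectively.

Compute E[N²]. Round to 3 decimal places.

3.880

E[N²] = (-1)²(0.72) + (3)²(0.24) + (5)²(0.04) = 3.88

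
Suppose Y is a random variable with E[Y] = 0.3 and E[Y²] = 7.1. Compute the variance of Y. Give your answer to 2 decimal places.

Var(Y) = 7.1 − (0.3)² = 7.01

7.01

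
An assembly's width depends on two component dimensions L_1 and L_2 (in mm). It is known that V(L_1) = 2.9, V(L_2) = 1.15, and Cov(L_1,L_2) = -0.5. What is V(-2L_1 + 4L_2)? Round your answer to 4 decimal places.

V(-2L_1 + 4L_2) = (-2)²·V(L_1) + (4)²·V(L_2) + 2·(-2)·(4)·Cov(L_1,L_2)
= 4·2.9 + 16·1.15 + -16·-0.5 = 38

38.0000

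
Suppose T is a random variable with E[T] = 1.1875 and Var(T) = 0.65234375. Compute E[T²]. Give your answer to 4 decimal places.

2.0625

E[T²] = Var(T) + (E[T])² = 0.65234375 + (1.1875)² = 2.0625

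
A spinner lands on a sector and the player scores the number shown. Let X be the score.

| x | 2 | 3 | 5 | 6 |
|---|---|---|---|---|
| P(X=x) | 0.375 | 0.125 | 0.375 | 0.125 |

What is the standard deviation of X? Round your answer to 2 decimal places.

1.56

E[X] = (2)(0.375) + (3)(0.125) + (5)(0.375) + (6)(0.125) = 3.75
E[X²] = (2)²(0.375) + (3)²(0.125) + (5)²(0.375) + (6)²(0.125) = 16.5
var(X) = E[X²] − (E[X])² = 16.5 − (3.75)² = 2.4375
sd(X) = √2.4375 ≈ 1.56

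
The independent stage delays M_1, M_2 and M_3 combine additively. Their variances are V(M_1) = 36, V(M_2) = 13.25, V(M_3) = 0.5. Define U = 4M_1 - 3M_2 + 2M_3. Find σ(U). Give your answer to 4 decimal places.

26.4055

By independence, V(U) = (4)²V(M_1) + (-3)²V(M_2) + (2)²V(M_3)
= (4)²·36 + (-3)²·13.25 + (2)²·0.5 = 697.25
σ(U) = √697.25 ≈ 26.4055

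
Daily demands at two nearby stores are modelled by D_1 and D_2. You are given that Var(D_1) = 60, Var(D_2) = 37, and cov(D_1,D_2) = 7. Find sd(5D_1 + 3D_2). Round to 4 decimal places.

45.1996

Var(5D_1 + 3D_2) = (5)²·Var(D_1) + (3)²·Var(D_2) + 2·(5)·(3)·cov(D_1,D_2)
= 25·60 + 9·37 + 30·7 = 2043
sd(5D_1 + 3D_2) = √2043 ≈ 45.1996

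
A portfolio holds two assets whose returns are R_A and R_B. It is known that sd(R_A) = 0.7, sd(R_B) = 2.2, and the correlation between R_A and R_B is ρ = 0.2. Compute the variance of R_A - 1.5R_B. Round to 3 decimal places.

10.456

V(R_A) = (0.7)² = 0.49;  V(R_B) = (2.2)² = 4.84
Cov(R_A,R_B) = ρ·sd(R_A)·sd(R_B) = 0.2·0.7·2.2 = 0.308
V(R_A - 1.5R_B) = (1)²·V(R_A) + (-1.5)²·V(R_B) + 2·(1)·(-1.5)·Cov(R_A,R_B)
= 1·0.49 + 2.25·4.84 + -3·0.308 = 10.456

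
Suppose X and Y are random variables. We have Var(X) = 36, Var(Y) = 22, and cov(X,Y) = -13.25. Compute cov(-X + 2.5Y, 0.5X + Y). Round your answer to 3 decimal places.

cov(-X + 2.5Y, 0.5X + Y) = (-1)(0.5)Var(X) + (2.5)(1)Var(Y) + [(-1)(1) + (2.5)(0.5)]cov(X,Y)
= -0.5·36 + 2.5·22 + 0.25·-13.25 = 33.6875

33.688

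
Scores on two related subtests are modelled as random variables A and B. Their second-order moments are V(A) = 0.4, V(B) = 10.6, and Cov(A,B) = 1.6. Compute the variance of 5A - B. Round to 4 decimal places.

4.6000

V(5A - B) = (5)²·V(A) + (-1)²·V(B) + 2·(5)·(-1)·Cov(A,B)
= 25·0.4 + 1·10.6 + -10·1.6 = 4.6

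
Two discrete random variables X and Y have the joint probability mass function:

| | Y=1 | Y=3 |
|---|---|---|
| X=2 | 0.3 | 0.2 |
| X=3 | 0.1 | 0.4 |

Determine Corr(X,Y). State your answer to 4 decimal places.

E[X] = 2.5,  E[Y] = 2.2
E[XY] = 5.7
Cov(X,Y) = E[XY] − E[X]E[Y] = 5.7 − (2.5)(2.2) = 0.2
Var(X) = 0.25,  Var(Y) = 0.96
ρ = 0.2 / √(0.25·0.96) ≈ 0.4082

0.4082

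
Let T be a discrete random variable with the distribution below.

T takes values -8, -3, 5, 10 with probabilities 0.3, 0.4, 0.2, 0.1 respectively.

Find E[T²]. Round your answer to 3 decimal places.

E[T²] = (-8)²(0.3) + (-3)²(0.4) + (5)²(0.2) + (10)²(0.1) = 37.8

37.800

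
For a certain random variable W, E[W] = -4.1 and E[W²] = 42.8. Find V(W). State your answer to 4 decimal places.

25.9900

V(W) = 42.8 − (-4.1)² = 25.99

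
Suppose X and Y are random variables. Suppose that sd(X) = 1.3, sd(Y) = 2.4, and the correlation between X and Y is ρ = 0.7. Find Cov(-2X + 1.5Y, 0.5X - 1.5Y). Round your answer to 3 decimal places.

Var(X) = (1.3)² = 1.69;  Var(Y) = (2.4)² = 5.76
Cov(X,Y) = ρ·sd(X)·sd(Y) = 0.7·1.3·2.4 = 2.184
Cov(-2X + 1.5Y, 0.5X - 1.5Y) = (-2)(0.5)Var(X) + (1.5)(-1.5)Var(Y) + [(-2)(-1.5) + (1.5)(0.5)]Cov(X,Y)
= -1·1.69 + -2.25·5.76 + 3.75·2.184 = -6.46

-6.460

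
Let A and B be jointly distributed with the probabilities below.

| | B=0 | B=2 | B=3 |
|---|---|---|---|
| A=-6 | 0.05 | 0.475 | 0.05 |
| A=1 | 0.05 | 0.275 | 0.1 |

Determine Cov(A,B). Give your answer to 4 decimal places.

E[A] = -3.025,  E[B] = 1.95
E[AB] = -5.75
Cov(A,B) = E[AB] − E[A]E[B] = -5.75 − (-3.025)(1.95) = 0.14875

0.1488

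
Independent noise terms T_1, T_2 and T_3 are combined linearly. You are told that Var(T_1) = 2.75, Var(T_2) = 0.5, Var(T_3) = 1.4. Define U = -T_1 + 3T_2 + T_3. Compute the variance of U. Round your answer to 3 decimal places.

By independence, Var(U) = (-1)²Var(T_1) + (3)²Var(T_2) + (1)²Var(T_3)
= (-1)²·2.75 + (3)²·0.5 + (1)²·1.4 = 8.65

8.650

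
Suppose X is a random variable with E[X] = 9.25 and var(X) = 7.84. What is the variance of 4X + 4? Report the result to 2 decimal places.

var(4X + 4) = (4)²·var(X) = 16·7.84 = 125.44

125.44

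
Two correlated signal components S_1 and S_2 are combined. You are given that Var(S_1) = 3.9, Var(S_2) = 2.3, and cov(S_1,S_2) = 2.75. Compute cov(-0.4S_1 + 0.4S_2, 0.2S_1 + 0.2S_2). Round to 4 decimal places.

cov(-0.4S_1 + 0.4S_2, 0.2S_1 + 0.2S_2) = (-0.4)(0.2)Var(S_1) + (0.4)(0.2)Var(S_2) + [(-0.4)(0.2) + (0.4)(0.2)]cov(S_1,S_2)
= -0.08·3.9 + 0.08·2.3 + 0·2.75 = -0.128

-0.1280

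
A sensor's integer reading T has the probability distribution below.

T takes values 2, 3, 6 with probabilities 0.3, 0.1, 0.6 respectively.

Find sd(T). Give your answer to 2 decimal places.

1.86

E[T] = (2)(0.3) + (3)(0.1) + (6)(0.6) = 4.5
E[T²] = (2)²(0.3) + (3)²(0.1) + (6)²(0.6) = 23.7
Var(T) = E[T²] − (E[T])² = 23.7 − (4.5)² = 3.45
sd(T) = √3.45 ≈ 1.86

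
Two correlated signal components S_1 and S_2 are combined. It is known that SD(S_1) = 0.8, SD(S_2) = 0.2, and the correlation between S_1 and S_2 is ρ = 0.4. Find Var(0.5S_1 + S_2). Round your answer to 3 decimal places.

Var(S_1) = (0.8)² = 0.64;  Var(S_2) = (0.2)² = 0.04
Cov(S_1,S_2) = ρ·SD(S_1)·SD(S_2) = 0.4·0.8·0.2 = 0.064
Var(0.5S_1 + S_2) = (0.5)²·Var(S_1) + (1)²·Var(S_2) + 2·(0.5)·(1)·Cov(S_1,S_2)
= 0.25·0.64 + 1·0.04 + 1·0.064 = 0.264

0.264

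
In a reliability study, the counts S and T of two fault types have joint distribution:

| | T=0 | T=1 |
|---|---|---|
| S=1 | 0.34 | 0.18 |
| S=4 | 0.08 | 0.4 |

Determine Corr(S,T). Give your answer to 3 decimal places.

0.493

E[S] = 2.44,  E[T] = 0.58
E[ST] = 1.78
Cov(S,T) = E[ST] − E[S]E[T] = 1.78 − (2.44)(0.58) = 0.3648
var(S) = 2.2464,  var(T) = 0.2436
ρ = 0.3648 / √(2.2464·0.2436) ≈ 0.493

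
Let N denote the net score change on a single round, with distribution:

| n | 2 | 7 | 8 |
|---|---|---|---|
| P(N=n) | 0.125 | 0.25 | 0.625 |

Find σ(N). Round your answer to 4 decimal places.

E[N] = (2)(0.125) + (7)(0.25) + (8)(0.625) = 7
E[N²] = (2)²(0.125) + (7)²(0.25) + (8)²(0.625) = 52.75
V(N) = E[N²] − (E[N])² = 52.75 − (7)² = 3.75
σ(N) = √3.75 ≈ 1.9365

1.9365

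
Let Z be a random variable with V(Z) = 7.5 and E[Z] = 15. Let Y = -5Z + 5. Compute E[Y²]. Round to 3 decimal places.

E[-5Z + 5] = -5·15 + 5 = -70
V(-5Z + 5) = (-5)²·7.5 = 187.5
E[Y²] = V(Y) + (E[Y])² = 187.5 + (-70)² = 5087.5

5087.500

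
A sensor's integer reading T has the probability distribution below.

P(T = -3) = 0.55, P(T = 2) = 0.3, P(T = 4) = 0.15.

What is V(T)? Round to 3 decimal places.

8.348

E[T] = (-3)(0.55) + (2)(0.3) + (4)(0.15) = -0.45
E[T²] = (-3)²(0.55) + (2)²(0.3) + (4)²(0.15) = 8.55
V(T) = E[T²] − (E[T])² = 8.55 − (-0.45)² = 8.3475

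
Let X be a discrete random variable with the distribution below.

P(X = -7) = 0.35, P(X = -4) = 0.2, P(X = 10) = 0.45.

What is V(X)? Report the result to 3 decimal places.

63.788

E[X] = (-7)(0.35) + (-4)(0.2) + (10)(0.45) = 1.25
E[X²] = (-7)²(0.35) + (-4)²(0.2) + (10)²(0.45) = 65.35
V(X) = E[X²] − (E[X])² = 65.35 − (1.25)² = 63.7875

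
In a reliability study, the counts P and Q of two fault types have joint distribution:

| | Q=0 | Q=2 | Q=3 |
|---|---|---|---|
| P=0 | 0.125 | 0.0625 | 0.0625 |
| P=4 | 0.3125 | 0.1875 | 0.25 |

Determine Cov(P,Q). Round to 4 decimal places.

E[P] = 3,  E[Q] = 1.4375
E[PQ] = 4.5
Cov(P,Q) = E[PQ] − E[P]E[Q] = 4.5 − (3)(1.4375) = 0.1875

0.1875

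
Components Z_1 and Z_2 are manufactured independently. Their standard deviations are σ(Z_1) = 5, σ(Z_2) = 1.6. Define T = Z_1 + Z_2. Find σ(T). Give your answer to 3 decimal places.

Var(Z_1) = 25, Var(Z_2) = 2.56
By independence, Var(T) = (1)²Var(Z_1) + (1)²Var(Z_2)
= (1)²·25 + (1)²·2.56 = 27.56
σ(T) = √27.56 ≈ 5.250

5.250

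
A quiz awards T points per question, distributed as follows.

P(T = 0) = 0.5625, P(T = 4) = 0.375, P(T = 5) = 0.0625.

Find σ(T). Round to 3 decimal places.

E[T] = (0)(0.5625) + (4)(0.375) + (5)(0.0625) = 1.8125
E[T²] = (0)²(0.5625) + (4)²(0.375) + (5)²(0.0625) = 7.5625
var(T) = E[T²] − (E[T])² = 7.5625 − (1.8125)² = 4.27734375
σ(T) = √4.27734375 ≈ 2.068

2.068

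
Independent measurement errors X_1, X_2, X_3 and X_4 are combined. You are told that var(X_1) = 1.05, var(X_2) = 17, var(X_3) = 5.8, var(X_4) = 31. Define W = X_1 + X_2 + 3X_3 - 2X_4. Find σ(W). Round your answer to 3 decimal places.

By independence, var(W) = (1)²var(X_1) + (1)²var(X_2) + (3)²var(X_3) + (-2)²var(X_4)
= (1)²·1.05 + (1)²·17 + (3)²·5.8 + (-2)²·31 = 194.25
σ(W) = √194.25 ≈ 13.937

13.937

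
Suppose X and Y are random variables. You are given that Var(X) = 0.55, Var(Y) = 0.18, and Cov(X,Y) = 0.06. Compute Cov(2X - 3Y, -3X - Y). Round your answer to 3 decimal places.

Cov(2X - 3Y, -3X - Y) = (2)(-3)Var(X) + (-3)(-1)Var(Y) + [(2)(-1) + (-3)(-3)]Cov(X,Y)
= -6·0.55 + 3·0.18 + 7·0.06 = -2.34

-2.340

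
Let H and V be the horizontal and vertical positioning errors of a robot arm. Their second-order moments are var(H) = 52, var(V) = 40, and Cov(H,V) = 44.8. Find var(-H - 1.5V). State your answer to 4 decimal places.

276.4000

var(-H - 1.5V) = (-1)²·var(H) + (-1.5)²·var(V) + 2·(-1)·(-1.5)·Cov(H,V)
= 1·52 + 2.25·40 + 3·44.8 = 276.4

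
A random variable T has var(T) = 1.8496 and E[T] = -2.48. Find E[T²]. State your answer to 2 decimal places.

E[T²] = var(T) + (E[T])² = 1.8496 + (-2.48)² = 8

8.00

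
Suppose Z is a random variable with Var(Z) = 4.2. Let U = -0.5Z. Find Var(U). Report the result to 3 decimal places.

1.050

Var(-0.5Z) = (-0.5)²·Var(Z) = 0.25·4.2 = 1.05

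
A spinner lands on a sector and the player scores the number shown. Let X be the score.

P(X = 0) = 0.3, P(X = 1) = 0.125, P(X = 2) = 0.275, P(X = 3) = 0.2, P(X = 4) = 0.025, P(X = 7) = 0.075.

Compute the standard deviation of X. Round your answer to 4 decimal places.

E[X] = (0)(0.3) + (1)(0.125) + (2)(0.275) + (3)(0.2) + (4)(0.025) + (7)(0.075) = 1.9
E[X²] = (0)²(0.3) + (1)²(0.125) + (2)²(0.275) + (3)²(0.2) + (4)²(0.025) + (7)²(0.075) = 7.1
Var(X) = E[X²] − (E[X])² = 7.1 − (1.9)² = 3.49
SD(X) = √3.49 ≈ 1.8682

1.8682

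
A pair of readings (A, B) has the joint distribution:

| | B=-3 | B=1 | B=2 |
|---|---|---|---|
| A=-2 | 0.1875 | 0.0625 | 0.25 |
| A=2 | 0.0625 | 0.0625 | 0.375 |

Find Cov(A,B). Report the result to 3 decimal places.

E[A] = 0,  E[B] = 0.625
E[AB] = 1.25
Cov(A,B) = E[AB] − E[A]E[B] = 1.25 − (0)(0.625) = 1.25

1.250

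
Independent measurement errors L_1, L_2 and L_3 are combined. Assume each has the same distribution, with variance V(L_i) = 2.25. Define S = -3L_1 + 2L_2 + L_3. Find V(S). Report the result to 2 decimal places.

31.50

By independence, V(S) = (-3)²V(L_1) + (2)²V(L_2) + (1)²V(L_3)
= (-3)²·2.25 + (2)²·2.25 + (1)²·2.25 = 31.5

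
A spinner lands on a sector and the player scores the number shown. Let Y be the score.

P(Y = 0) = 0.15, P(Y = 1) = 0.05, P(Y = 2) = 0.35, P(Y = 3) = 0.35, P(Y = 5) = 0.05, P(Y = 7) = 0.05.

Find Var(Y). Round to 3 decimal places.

2.540

E[Y] = (0)(0.15) + (1)(0.05) + (2)(0.35) + (3)(0.35) + (5)(0.05) + (7)(0.05) = 2.4
E[Y²] = (0)²(0.15) + (1)²(0.05) + (2)²(0.35) + (3)²(0.35) + (5)²(0.05) + (7)²(0.05) = 8.3
Var(Y) = E[Y²] − (E[Y])² = 8.3 − (2.4)² = 2.54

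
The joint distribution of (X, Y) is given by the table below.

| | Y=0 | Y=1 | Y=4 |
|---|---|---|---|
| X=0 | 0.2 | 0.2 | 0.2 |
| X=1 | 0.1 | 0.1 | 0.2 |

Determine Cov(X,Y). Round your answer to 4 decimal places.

0.1400

E[X] = 0.4,  E[Y] = 1.9
E[XY] = 0.9
Cov(X,Y) = E[XY] − E[X]E[Y] = 0.9 − (0.4)(1.9) = 0.14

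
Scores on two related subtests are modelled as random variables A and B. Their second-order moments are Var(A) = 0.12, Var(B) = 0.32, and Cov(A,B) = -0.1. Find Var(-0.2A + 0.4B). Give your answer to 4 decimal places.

Var(-0.2A + 0.4B) = (-0.2)²·Var(A) + (0.4)²·Var(B) + 2·(-0.2)·(0.4)·Cov(A,B)
= 0.04·0.12 + 0.16·0.32 + -0.16·-0.1 = 0.072

0.0720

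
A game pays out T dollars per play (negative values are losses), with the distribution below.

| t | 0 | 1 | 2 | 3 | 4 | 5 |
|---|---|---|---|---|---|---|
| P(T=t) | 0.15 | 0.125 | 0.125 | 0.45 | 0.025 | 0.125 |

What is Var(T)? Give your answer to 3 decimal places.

E[T] = (0)(0.15) + (1)(0.125) + (2)(0.125) + (3)(0.45) + (4)(0.025) + (5)(0.125) = 2.45
E[T²] = (0)²(0.15) + (1)²(0.125) + (2)²(0.125) + (3)²(0.45) + (4)²(0.025) + (5)²(0.125) = 8.2
Var(T) = E[T²] − (E[T])² = 8.2 − (2.45)² = 2.1975

2.198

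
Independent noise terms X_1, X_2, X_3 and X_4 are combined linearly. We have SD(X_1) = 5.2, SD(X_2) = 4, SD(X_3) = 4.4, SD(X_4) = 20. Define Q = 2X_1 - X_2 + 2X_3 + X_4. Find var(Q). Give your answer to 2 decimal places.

601.60

var(X_1) = 27.04, var(X_2) = 16, var(X_3) = 19.36, var(X_4) = 400
By independence, var(Q) = (2)²var(X_1) + (-1)²var(X_2) + (2)²var(X_3) + (1)²var(X_4)
= (2)²·27.04 + (-1)²·16 + (2)²·19.36 + (1)²·400 = 601.6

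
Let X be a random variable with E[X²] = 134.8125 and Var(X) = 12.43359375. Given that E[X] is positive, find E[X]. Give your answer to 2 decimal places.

11.06

(E[X])² = E[X²] − Var(X) = 134.8125 − 12.43359375 = 122.37890625
E[X] = √122.37890625 = 11.0625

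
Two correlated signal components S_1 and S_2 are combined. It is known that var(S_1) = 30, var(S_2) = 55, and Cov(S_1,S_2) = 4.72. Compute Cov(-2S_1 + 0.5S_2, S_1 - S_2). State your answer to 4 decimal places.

Cov(-2S_1 + 0.5S_2, S_1 - S_2) = (-2)(1)var(S_1) + (0.5)(-1)var(S_2) + [(-2)(-1) + (0.5)(1)]Cov(S_1,S_2)
= -2·30 + -0.5·55 + 2.5·4.72 = -75.7

-75.7000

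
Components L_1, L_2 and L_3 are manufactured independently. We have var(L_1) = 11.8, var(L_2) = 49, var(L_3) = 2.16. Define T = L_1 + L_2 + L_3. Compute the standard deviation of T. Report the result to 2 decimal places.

By independence, var(T) = (1)²var(L_1) + (1)²var(L_2) + (1)²var(L_3)
= (1)²·11.8 + (1)²·49 + (1)²·2.16 = 62.96
SD(T) = √62.96 ≈ 7.93

7.93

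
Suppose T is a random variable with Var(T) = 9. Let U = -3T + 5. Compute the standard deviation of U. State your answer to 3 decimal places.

Var(-3T + 5) = (-3)²·9 = 81
sd(U) = √81 ≈ 9.000

9.000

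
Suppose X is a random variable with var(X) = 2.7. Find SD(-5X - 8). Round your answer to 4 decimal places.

var(-5X - 8) = (-5)²·2.7 = 67.5
SD(-5X - 8) = √67.5 ≈ 8.2158

8.2158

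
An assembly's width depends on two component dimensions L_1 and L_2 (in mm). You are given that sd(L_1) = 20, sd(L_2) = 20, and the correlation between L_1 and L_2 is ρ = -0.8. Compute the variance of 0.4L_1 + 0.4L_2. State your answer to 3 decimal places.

25.600

Var(L_1) = (20)² = 400;  Var(L_2) = (20)² = 400
Cov(L_1,L_2) = ρ·sd(L_1)·sd(L_2) = -0.8·20·20 = -320
Var(0.4L_1 + 0.4L_2) = (0.4)²·Var(L_1) + (0.4)²·Var(L_2) + 2·(0.4)·(0.4)·Cov(L_1,L_2)
= 0.16·400 + 0.16·400 + 0.32·-320 = 25.6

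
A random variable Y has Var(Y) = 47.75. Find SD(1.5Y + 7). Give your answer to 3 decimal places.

10.365

Var(1.5Y + 7) = (1.5)²·47.75 = 107.4375
SD(1.5Y + 7) = √107.4375 ≈ 10.365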